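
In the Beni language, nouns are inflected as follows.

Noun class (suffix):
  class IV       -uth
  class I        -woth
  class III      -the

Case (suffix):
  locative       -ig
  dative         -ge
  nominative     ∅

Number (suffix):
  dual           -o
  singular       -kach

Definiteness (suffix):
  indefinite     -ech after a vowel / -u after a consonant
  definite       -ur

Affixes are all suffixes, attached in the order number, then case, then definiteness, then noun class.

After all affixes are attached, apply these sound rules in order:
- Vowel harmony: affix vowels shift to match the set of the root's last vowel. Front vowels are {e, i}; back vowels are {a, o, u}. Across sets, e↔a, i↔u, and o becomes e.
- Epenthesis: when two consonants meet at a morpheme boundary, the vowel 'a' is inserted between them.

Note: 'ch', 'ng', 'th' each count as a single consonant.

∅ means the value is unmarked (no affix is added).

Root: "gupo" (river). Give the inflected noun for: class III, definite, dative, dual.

gupoogauratha

Attach number dual -o → gupoo.
Attach case dative -ge → gupooge.
Attach definiteness definite -ur → gupoogeur.
Attach noun class class III -the → gupoogeurthe.
Apply vowel harmony: gupoogeurthe → gupoogaurtha.
Apply epenthesis: gupoogaurtha → gupoogauratha.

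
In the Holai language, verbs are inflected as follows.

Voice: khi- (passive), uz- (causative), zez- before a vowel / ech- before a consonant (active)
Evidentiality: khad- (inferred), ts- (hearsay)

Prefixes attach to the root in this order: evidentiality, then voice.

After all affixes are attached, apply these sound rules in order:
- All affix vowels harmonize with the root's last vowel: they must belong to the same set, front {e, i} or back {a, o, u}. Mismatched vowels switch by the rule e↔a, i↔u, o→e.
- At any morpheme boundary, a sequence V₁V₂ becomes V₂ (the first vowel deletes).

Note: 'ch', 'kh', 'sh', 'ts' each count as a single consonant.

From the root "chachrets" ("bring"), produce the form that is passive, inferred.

Attach evidentiality inferred khad- → khadchachrets.
Attach voice passive khi- → khikhadchachrets.
Apply vowel harmony: khikhadchachrets → khikhedchachrets.
Vowel deletion: no change.

khikhedchachrets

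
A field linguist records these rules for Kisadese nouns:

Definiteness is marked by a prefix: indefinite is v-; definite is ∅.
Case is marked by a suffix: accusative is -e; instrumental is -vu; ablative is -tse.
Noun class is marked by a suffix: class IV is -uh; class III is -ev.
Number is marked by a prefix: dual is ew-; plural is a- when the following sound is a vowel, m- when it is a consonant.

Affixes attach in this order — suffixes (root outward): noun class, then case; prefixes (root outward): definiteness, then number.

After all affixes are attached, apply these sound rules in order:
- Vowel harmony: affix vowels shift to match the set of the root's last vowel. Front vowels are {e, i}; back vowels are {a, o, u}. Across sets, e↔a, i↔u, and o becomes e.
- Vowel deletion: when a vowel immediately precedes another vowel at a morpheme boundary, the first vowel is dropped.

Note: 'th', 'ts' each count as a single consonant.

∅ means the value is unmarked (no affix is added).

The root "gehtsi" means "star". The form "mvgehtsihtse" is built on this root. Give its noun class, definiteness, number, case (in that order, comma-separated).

class IV, indefinite, plural, ablative

Segment: m-v-gehtsi-uh-tse.
noun class: -uh → class IV.
definiteness: v- → indefinite.
number: a/m- → plural.
case: -tse → ablative.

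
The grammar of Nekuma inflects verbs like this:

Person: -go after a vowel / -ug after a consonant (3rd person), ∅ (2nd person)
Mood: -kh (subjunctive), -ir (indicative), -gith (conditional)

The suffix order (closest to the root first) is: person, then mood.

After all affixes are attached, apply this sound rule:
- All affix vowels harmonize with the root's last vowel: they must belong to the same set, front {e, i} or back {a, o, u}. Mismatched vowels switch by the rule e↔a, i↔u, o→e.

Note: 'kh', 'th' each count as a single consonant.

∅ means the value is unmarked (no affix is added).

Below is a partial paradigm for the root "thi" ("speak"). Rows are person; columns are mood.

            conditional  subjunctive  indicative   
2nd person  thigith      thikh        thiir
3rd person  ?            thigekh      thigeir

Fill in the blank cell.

thigegith

Attach person 3rd person -go (after vowel 'i') → thigo.
Attach mood conditional -gith → thigogith.
Apply vowel harmony: thigogith → thigegith.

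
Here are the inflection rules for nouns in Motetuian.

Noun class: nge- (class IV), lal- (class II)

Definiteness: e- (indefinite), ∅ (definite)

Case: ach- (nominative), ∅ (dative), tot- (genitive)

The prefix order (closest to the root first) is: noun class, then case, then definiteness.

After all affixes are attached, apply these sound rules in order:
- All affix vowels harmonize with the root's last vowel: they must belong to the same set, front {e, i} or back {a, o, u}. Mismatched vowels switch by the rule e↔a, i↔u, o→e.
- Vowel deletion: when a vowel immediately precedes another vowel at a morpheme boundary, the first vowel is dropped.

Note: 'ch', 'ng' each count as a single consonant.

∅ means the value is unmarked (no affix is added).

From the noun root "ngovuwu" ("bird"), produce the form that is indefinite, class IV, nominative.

achngangovuwu

Attach noun class class IV nge- → ngengovuwu.
Attach case nominative ach- → achngengovuwu.
Attach definiteness indefinite e- → eachngengovuwu.
Apply vowel harmony: eachngengovuwu → aachngangovuwu.
Apply vowel deletion: aachngangovuwu → achngangovuwu.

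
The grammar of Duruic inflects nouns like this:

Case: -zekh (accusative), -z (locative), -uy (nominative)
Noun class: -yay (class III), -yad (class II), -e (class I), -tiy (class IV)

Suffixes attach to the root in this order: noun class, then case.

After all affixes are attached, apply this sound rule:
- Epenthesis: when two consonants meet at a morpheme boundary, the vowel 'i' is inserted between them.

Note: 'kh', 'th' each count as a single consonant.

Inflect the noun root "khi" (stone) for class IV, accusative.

khitiyizekh

Attach noun class class IV -tiy → khitiy.
Attach case accusative -zekh → khitiyzekh.
Apply epenthesis: khitiyzekh → khitiyizekh.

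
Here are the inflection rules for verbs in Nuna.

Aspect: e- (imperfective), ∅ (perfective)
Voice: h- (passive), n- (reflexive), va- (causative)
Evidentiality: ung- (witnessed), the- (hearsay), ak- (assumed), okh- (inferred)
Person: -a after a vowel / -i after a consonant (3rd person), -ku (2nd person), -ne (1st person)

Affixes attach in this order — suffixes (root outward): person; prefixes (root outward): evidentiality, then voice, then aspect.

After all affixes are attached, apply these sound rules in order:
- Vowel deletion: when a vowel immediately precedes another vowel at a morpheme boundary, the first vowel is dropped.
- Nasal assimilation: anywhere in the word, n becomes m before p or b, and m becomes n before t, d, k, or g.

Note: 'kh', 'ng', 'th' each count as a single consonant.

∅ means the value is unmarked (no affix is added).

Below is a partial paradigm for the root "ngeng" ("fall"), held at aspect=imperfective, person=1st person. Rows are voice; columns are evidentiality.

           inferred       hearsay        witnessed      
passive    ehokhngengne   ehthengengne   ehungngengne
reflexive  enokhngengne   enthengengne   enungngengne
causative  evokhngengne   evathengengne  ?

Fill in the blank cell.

Attach evidentiality witnessed ung- → ungngeng.
Attach voice causative va- → vaungngeng.
Attach aspect imperfective e- → evaungngeng.
Attach person 1st person -ne → evaungngengne.
Apply vowel deletion: evaungngengne → evungngengne.
Nasal assimilation: no change.

evungngengne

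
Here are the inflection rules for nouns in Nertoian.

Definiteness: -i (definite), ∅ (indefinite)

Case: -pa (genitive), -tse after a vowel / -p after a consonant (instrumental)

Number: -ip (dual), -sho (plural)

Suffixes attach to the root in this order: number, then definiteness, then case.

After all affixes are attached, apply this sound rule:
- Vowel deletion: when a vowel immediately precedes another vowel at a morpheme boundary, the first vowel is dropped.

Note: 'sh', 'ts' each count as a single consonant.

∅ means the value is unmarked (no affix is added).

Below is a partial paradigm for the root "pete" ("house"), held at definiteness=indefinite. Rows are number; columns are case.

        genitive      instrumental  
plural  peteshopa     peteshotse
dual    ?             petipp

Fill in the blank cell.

petippa

Attach number dual -ip → peteip.
definiteness = indefinite: zero marking, form stays peteip.
Attach case genitive -pa → peteippa.
Apply vowel deletion: peteippa → petippa.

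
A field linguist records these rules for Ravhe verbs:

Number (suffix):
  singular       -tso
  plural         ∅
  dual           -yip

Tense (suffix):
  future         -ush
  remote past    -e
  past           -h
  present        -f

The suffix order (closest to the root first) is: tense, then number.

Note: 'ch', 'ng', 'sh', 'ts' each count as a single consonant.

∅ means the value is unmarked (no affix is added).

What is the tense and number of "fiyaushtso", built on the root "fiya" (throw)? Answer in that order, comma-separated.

Segment: fiya-ush-tso.
tense: -ush → future.
number: -tso → singular.

future, singular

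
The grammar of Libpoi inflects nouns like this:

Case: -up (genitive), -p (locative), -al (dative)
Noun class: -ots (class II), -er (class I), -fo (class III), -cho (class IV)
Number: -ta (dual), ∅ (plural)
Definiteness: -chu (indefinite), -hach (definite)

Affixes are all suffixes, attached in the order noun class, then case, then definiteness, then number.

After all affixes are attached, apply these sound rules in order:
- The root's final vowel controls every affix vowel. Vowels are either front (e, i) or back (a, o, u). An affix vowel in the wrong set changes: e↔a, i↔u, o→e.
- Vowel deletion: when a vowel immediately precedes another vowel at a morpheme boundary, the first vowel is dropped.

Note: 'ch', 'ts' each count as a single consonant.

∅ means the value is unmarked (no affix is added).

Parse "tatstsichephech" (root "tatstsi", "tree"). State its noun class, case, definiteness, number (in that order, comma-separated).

class IV, locative, definite, plural

Segment: tatstsi-cho-p-hach.
noun class: -cho → class IV.
case: -p → locative.
definiteness: -hach → definite.
number: ∅ → plural.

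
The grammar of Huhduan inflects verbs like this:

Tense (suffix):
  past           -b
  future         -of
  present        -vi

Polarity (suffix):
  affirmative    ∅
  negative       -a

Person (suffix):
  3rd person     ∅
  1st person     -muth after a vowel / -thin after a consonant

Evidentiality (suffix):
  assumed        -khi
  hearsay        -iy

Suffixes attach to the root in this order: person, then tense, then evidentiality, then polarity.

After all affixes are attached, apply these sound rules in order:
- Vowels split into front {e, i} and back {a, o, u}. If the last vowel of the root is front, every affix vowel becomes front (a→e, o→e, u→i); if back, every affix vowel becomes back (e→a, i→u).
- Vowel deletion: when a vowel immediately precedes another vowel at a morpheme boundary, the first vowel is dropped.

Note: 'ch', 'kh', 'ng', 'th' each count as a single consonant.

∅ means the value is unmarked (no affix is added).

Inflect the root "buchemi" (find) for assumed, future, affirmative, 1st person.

Attach person 1st person -muth (after vowel 'i') → buchemimuth.
Attach tense future -of → buchemimuthof.
Attach evidentiality assumed -khi → buchemimuthofkhi.
polarity = affirmative: zero marking, form stays buchemimuthofkhi.
Apply vowel harmony: buchemimuthofkhi → buchemimithefkhi.
Vowel deletion: no change.

buchemimithefkhi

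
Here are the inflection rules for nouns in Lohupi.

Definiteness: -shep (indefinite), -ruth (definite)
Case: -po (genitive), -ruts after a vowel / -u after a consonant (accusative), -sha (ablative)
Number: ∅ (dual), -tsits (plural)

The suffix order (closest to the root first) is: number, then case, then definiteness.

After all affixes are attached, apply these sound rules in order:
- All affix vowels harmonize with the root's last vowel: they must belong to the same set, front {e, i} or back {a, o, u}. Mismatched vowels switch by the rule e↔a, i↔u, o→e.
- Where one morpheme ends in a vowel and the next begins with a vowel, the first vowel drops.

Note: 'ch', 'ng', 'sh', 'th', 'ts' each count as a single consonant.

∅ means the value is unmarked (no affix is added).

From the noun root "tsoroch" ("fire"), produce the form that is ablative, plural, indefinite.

tsorochtsutsshashap

Attach number plural -tsits → tsorochtsits.
Attach case ablative -sha → tsorochtsitssha.
Attach definiteness indefinite -shep → tsorochtsitsshashep.
Apply vowel harmony: tsorochtsitsshashep → tsorochtsutsshashap.
Vowel deletion: no change.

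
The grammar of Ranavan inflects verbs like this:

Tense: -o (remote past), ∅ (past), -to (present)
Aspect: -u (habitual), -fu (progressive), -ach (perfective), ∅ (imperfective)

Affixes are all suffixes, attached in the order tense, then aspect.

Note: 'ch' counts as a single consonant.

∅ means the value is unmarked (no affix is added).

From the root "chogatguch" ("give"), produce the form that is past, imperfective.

chogatguch

tense = past: zero marking, form stays chogatguch.
aspect = imperfective: zero marking, form stays chogatguch.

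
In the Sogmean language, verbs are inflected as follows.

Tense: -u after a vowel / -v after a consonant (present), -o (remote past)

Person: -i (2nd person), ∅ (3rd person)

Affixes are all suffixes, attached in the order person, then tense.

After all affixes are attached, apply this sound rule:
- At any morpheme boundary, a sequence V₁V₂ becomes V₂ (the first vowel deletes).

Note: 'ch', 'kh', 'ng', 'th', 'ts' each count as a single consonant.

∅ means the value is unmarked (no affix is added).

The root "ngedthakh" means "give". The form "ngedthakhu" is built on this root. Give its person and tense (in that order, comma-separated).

2nd person, present

Segment: ngedthakh-i-u.
person: -i → 2nd person.
tense: -u/v → present.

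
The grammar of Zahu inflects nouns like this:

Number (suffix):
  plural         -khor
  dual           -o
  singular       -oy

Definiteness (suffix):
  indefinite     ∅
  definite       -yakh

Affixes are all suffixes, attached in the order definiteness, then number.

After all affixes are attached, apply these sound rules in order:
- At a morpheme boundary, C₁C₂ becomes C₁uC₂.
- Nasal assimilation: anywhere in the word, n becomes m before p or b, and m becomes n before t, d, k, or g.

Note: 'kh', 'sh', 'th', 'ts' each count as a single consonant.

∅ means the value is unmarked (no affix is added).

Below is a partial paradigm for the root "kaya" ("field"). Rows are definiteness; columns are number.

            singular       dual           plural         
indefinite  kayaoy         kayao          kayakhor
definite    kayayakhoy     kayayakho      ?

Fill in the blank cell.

Attach definiteness definite -yakh → kayayakh.
Attach number plural -khor → kayayakhkhor.
Apply epenthesis: kayayakhkhor → kayayakhukhor.
Nasal assimilation: no change.

kayayakhukhor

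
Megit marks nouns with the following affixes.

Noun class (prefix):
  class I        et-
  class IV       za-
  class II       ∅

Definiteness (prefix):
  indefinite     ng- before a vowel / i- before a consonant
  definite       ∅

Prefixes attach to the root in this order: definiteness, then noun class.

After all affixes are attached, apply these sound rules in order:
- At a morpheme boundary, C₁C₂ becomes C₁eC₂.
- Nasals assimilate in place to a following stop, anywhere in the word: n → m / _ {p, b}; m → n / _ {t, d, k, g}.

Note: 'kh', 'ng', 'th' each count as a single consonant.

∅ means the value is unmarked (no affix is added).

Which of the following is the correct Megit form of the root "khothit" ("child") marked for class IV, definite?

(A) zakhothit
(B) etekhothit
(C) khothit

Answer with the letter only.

definiteness = definite: zero marking, form stays khothit.
Attach noun class class IV za- → zakhothit.
Epenthesis: no change.
Nasal assimilation: no change.
So the correct form is zakhothit, option (A).
(B) etekhothit is wrong: it uses class I instead of class IV for noun class.
(C) khothit is wrong: it uses class II instead of class IV for noun class.

A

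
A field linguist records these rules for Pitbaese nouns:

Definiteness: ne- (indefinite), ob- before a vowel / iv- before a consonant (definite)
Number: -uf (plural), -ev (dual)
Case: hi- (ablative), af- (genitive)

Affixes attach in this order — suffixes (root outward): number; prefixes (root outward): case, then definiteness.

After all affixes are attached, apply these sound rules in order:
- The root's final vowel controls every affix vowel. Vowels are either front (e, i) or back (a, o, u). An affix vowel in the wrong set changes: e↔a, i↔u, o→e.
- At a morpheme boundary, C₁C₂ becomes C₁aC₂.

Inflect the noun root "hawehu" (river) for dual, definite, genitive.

obafahawehuav

Attach number dual -ev → hawehuev.
Attach case genitive af- → afhawehuev.
Attach definiteness definite ob- (before vowel 'a') → obafhawehuev.
Apply vowel harmony: obafhawehuev → obafhawehuav.
Apply epenthesis: obafhawehuav → obafahawehuav.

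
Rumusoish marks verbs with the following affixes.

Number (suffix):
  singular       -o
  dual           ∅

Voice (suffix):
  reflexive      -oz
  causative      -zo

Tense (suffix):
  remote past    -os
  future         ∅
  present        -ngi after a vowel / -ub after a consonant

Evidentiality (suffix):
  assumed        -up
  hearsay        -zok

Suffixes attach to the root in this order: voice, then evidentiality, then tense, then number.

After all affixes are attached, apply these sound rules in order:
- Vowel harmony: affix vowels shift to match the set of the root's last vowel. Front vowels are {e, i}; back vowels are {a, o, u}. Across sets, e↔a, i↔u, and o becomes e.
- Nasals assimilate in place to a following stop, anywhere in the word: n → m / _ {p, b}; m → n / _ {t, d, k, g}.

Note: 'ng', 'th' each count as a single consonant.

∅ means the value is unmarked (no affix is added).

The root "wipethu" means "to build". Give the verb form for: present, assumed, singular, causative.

wipethuzoupubo

Attach voice causative -zo → wipethuzo.
Attach evidentiality assumed -up → wipethuzoup.
Attach tense present -ub (after consonant 'p') → wipethuzoupub.
Attach number singular -o → wipethuzoupubo.
Vowel harmony: no change.
Nasal assimilation: no change.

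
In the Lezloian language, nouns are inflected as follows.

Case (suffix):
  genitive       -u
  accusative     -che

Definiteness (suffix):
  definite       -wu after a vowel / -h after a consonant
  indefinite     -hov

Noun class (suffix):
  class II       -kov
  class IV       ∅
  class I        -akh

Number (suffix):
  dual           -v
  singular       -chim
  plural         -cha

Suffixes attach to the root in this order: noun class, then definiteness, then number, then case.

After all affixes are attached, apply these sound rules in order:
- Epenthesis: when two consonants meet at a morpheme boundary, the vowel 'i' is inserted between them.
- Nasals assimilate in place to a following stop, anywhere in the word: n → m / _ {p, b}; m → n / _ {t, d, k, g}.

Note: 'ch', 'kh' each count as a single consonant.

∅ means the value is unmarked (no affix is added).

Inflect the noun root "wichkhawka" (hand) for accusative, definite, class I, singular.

wichkhawkaakhihichimiche

Attach noun class class I -akh → wichkhawkaakh.
Attach definiteness definite -h (after consonant 'kh') → wichkhawkaakhh.
Attach number singular -chim → wichkhawkaakhhchim.
Attach case accusative -che → wichkhawkaakhhchimche.
Apply epenthesis: wichkhawkaakhhchimche → wichkhawkaakhihichimiche.
Nasal assimilation: no change.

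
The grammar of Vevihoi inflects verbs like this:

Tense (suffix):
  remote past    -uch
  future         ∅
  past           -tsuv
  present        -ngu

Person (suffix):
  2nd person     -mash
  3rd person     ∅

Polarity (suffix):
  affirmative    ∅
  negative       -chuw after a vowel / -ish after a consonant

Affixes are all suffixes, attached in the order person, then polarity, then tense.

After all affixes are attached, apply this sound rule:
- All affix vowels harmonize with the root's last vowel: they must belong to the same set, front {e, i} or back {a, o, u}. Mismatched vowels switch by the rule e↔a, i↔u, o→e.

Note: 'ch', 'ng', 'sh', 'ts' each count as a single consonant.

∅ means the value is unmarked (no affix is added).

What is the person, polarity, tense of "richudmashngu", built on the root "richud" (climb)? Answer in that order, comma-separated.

2nd person, affirmative, present

Segment: richud-mash-ngu.
person: -mash → 2nd person.
polarity: ∅ → affirmative.
tense: -ngu → present.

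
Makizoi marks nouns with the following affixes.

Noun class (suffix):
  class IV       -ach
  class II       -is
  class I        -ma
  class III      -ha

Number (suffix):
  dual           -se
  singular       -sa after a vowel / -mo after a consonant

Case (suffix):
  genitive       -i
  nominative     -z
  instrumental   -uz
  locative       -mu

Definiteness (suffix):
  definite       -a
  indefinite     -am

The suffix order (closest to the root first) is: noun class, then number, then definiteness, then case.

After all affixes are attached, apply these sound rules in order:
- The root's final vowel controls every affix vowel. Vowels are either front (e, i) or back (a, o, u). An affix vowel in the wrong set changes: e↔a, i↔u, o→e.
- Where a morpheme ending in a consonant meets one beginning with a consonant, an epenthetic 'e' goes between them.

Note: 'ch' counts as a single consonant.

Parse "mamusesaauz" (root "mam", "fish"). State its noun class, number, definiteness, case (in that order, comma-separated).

Segment: mam-is-se-a-uz.
noun class: -is → class II.
number: -se → dual.
definiteness: -a → definite.
case: -uz → instrumental.

class II, dual, definite, instrumental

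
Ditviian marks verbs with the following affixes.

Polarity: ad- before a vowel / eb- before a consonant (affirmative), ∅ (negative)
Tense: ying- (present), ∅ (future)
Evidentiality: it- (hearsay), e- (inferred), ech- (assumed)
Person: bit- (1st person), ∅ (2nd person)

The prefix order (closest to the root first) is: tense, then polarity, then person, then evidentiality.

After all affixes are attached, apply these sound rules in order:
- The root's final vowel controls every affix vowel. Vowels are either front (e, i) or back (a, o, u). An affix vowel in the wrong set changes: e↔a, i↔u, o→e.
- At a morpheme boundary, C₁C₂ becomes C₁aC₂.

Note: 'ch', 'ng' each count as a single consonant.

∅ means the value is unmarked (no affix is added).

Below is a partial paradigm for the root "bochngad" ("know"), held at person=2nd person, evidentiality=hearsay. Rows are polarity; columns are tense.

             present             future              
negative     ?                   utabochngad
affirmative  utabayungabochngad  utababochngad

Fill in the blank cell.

utayungabochngad

Attach tense present ying- → yingbochngad.
polarity = negative: zero marking, form stays yingbochngad.
person = 2nd person: zero marking, form stays yingbochngad.
Attach evidentiality hearsay it- → ityingbochngad.
Apply vowel harmony: ityingbochngad → utyungbochngad.
Apply epenthesis: utyungbochngad → utayungabochngad.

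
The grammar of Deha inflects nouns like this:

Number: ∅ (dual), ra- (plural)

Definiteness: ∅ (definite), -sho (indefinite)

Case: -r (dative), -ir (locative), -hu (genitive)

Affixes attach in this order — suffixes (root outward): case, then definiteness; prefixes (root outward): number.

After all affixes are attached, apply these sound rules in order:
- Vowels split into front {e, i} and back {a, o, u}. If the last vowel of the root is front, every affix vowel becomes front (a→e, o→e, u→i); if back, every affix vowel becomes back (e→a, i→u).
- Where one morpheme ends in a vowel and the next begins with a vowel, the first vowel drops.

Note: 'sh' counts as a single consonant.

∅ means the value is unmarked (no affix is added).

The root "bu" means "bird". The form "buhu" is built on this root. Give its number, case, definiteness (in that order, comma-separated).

dual, genitive, definite

Segment: bu-hu.
number: ∅ → dual.
case: -hu → genitive.
definiteness: ∅ → definite.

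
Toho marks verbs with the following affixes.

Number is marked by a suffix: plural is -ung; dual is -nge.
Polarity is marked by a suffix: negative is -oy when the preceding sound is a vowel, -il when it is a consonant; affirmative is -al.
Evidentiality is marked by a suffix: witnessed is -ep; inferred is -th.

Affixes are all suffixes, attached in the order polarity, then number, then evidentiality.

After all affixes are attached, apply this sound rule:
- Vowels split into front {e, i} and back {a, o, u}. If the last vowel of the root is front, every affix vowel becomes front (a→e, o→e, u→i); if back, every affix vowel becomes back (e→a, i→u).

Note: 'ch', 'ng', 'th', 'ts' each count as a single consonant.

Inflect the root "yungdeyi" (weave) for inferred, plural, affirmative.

Attach polarity affirmative -al → yungdeyial.
Attach number plural -ung → yungdeyialung.
Attach evidentiality inferred -th → yungdeyialungth.
Apply vowel harmony: yungdeyialungth → yungdeyielingth.

yungdeyielingth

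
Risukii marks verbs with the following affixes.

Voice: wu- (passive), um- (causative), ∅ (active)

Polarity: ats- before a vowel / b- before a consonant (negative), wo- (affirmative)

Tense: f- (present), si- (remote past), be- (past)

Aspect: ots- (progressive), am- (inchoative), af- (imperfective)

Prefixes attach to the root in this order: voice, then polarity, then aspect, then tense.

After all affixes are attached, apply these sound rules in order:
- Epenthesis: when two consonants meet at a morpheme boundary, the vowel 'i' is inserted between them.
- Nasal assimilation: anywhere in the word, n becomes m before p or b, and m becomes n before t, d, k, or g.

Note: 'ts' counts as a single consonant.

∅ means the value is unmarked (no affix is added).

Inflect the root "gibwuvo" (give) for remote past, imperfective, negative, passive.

siafibiwugibwuvo

Attach voice passive wu- → wugibwuvo.
Attach polarity negative b- (before consonant 'w') → bwugibwuvo.
Attach aspect imperfective af- → afbwugibwuvo.
Attach tense remote past si- → siafbwugibwuvo.
Apply epenthesis: siafbwugibwuvo → siafibiwugibwuvo.
Nasal assimilation: no change.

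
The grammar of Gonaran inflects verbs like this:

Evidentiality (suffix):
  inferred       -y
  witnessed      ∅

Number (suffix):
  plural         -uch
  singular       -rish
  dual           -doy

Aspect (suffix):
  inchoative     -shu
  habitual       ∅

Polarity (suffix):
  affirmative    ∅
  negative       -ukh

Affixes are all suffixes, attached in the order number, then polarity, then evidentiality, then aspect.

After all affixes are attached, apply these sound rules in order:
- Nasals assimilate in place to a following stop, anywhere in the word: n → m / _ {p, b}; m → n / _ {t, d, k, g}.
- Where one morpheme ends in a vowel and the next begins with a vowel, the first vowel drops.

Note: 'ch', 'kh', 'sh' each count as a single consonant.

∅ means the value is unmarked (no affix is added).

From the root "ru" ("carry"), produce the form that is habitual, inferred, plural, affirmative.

Attach number plural -uch → ruuch.
polarity = affirmative: zero marking, form stays ruuch.
Attach evidentiality inferred -y → ruuchy.
aspect = habitual: zero marking, form stays ruuchy.
Nasal assimilation: no change.
Apply vowel deletion: ruuchy → ruchy.

ruchy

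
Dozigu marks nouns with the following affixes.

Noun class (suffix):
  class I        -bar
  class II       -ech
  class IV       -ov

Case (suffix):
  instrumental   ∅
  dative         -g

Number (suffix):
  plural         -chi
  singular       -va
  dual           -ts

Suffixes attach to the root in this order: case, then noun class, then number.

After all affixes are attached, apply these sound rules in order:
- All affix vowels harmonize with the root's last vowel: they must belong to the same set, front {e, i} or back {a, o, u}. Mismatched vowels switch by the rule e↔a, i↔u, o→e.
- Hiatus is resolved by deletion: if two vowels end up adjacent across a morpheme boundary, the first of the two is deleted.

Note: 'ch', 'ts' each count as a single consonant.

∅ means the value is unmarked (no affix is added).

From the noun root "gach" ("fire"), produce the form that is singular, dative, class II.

gachgachva

Attach case dative -g → gachg.
Attach noun class class II -ech → gachgech.
Attach number singular -va → gachgechva.
Apply vowel harmony: gachgechva → gachgachva.
Vowel deletion: no change.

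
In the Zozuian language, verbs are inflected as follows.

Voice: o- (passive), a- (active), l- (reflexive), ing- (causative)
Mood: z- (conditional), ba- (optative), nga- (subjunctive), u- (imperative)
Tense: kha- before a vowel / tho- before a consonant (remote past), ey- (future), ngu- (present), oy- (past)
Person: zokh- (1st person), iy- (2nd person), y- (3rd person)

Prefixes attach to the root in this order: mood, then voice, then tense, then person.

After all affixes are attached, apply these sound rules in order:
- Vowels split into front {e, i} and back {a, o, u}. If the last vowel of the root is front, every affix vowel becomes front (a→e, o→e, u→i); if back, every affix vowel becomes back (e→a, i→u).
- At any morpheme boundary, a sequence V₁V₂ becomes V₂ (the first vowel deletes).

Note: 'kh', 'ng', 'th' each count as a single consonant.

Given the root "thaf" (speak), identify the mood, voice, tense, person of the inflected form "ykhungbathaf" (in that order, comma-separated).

optative, causative, remote past, 3rd person

Segment: y-kha-ing-ba-thaf.
mood: ba- → optative.
voice: ing- → causative.
tense: kha/tho- → remote past.
person: y- → 3rd person.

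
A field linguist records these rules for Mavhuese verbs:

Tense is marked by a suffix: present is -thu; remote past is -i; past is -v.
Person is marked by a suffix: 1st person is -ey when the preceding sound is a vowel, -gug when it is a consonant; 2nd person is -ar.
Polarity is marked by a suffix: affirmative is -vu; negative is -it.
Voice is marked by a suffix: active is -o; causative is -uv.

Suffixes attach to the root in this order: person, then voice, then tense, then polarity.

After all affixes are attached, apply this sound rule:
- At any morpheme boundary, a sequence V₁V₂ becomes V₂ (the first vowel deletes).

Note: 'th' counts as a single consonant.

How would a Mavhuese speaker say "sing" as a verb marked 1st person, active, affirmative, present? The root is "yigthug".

yigthuggugothuvu

Attach person 1st person -gug (after consonant 'g') → yigthuggug.
Attach voice active -o → yigthuggugo.
Attach tense present -thu → yigthuggugothu.
Attach polarity affirmative -vu → yigthuggugothuvu.
Vowel deletion: no change.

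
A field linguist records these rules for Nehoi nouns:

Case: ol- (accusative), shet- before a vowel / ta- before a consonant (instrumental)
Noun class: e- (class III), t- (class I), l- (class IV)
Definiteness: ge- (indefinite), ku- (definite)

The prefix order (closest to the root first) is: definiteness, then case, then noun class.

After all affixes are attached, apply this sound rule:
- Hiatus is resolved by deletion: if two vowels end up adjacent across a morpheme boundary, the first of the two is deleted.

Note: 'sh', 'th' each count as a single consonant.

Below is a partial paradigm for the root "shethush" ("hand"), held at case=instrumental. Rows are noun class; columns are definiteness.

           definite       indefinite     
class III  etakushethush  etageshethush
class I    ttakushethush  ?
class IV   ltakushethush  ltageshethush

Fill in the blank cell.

Attach definiteness indefinite ge- → geshethush.
Attach case instrumental ta- (before consonant 'g') → tageshethush.
Attach noun class class I t- → ttageshethush.
Vowel deletion: no change.

ttageshethush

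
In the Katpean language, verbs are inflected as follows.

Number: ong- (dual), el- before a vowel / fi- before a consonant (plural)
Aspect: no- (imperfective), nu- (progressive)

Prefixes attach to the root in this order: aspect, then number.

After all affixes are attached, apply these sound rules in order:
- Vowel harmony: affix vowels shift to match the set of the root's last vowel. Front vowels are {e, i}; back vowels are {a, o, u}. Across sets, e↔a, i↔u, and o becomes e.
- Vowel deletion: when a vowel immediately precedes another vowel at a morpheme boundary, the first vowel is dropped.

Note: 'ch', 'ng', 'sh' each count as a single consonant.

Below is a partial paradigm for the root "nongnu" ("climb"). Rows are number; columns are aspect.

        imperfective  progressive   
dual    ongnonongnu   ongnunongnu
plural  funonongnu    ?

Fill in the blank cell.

Attach aspect progressive nu- → nunongnu.
Attach number plural fi- (before consonant 'n') → finunongnu.
Apply vowel harmony: finunongnu → fununongnu.
Vowel deletion: no change.

fununongnu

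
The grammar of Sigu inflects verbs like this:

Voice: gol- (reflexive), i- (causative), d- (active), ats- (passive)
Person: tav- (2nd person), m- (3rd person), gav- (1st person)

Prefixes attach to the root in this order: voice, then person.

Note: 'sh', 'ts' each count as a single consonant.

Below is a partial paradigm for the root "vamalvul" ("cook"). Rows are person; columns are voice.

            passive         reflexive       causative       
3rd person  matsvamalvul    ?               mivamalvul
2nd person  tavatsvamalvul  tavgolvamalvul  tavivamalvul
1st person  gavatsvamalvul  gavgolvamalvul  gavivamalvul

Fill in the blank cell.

mgolvamalvul

Attach voice reflexive gol- → golvamalvul.
Attach person 3rd person m- → mgolvamalvul.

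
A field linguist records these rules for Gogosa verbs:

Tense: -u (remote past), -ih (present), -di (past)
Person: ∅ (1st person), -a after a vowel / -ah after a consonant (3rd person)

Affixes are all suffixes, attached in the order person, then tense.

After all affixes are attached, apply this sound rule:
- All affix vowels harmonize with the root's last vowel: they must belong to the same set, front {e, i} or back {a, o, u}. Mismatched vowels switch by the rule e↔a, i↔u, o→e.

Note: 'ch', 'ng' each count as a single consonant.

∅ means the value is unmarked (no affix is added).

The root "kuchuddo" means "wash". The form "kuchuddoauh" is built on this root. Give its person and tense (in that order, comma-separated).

Segment: kuchuddo-a-ih.
person: -a/ah → 3rd person.
tense: -ih → present.

3rd person, present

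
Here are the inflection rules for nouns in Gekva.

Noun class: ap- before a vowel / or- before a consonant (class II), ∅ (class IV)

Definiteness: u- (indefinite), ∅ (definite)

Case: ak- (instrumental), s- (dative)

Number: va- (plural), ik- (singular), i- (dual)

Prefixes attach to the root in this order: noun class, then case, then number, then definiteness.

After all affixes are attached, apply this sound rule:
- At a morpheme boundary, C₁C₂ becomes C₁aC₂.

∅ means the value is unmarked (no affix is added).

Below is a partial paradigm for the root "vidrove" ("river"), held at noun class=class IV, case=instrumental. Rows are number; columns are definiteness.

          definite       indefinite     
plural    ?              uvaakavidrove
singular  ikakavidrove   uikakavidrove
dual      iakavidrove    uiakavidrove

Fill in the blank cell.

noun class = class IV: zero marking, form stays vidrove.
Attach case instrumental ak- → akvidrove.
Attach number plural va- → vaakvidrove.
definiteness = definite: zero marking, form stays vaakvidrove.
Apply epenthesis: vaakvidrove → vaakavidrove.

vaakavidrove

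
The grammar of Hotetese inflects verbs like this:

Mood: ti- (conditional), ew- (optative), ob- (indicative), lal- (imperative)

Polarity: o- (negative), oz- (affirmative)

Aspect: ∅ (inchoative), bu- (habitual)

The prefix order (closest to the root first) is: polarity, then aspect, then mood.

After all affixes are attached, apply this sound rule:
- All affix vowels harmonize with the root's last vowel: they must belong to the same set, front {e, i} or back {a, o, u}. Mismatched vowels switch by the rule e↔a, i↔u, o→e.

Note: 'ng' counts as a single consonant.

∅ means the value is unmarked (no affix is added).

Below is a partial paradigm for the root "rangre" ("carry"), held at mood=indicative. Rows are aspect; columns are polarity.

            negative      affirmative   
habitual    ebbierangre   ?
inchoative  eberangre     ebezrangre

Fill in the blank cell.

ebbiezrangre

Attach polarity affirmative oz- → ozrangre.
Attach aspect habitual bu- → buozrangre.
Attach mood indicative ob- → obbuozrangre.
Apply vowel harmony: obbuozrangre → ebbiezrangre.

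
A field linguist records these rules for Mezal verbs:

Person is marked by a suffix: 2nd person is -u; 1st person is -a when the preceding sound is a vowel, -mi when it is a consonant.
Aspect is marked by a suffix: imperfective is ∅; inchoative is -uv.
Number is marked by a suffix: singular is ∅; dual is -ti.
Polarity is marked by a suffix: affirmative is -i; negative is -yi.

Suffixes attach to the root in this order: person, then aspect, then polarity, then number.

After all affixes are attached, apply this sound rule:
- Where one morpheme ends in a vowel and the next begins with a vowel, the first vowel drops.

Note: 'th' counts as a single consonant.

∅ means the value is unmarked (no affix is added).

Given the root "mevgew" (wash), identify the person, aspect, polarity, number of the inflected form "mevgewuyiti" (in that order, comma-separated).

Segment: mevgew-u-yi-ti.
person: -u → 2nd person.
aspect: ∅ → imperfective.
polarity: -yi → negative.
number: -ti → dual.

2nd person, imperfective, negative, dual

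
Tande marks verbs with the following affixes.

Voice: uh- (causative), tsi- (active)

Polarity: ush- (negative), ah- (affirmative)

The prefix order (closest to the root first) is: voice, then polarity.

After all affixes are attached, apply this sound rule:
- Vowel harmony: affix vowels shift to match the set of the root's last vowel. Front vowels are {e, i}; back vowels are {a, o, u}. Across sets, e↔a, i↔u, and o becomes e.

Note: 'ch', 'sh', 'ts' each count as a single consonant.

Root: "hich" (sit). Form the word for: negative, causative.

Attach voice causative uh- → uhhich.
Attach polarity negative ush- → ushuhhich.
Apply vowel harmony: ushuhhich → ishihhich.

ishihhich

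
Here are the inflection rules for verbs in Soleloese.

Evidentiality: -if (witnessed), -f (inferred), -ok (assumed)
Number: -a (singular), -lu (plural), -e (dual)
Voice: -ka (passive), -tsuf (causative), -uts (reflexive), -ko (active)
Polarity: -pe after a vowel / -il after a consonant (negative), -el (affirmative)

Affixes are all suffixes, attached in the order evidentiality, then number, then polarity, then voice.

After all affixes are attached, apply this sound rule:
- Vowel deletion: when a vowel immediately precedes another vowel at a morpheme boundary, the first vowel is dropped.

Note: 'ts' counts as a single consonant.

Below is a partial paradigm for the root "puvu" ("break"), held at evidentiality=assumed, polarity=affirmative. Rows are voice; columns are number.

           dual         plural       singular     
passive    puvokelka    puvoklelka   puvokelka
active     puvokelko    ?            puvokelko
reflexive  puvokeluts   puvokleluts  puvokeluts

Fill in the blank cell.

puvoklelko

Attach evidentiality assumed -ok → puvuok.
Attach number plural -lu → puvuoklu.
Attach polarity affirmative -el → puvuokluel.
Attach voice active -ko → puvuokluelko.
Apply vowel deletion: puvuokluelko → puvoklelko.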